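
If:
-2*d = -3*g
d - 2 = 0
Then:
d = 2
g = 4/3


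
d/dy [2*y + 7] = 2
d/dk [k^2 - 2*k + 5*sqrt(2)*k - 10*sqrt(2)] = 2*k - 2 + 5*sqrt(2)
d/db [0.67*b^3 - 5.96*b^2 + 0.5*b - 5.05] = 2.01*b^2 - 11.92*b + 0.5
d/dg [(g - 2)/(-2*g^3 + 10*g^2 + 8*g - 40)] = (g - 3/2)/(g^4 - 6*g^3 - 11*g^2 + 60*g + 100)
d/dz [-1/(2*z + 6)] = 1/(2*(z + 3)^2)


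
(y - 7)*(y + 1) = y^2 - 6*y - 7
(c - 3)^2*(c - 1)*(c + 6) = c^4 - c^3 - 27*c^2 + 81*c - 54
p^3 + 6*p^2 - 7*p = p*(p - 1)*(p + 7)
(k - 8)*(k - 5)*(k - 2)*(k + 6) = k^4 - 9*k^3 - 24*k^2 + 316*k - 480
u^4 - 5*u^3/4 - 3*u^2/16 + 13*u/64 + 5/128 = (u - 5/4)*(u - 1/2)*(u + 1/4)^2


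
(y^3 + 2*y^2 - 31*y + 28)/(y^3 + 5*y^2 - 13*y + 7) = (y - 4)/(y - 1)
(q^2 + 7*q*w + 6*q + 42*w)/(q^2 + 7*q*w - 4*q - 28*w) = (q + 6)/(q - 4)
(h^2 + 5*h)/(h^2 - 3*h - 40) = h/(h - 8)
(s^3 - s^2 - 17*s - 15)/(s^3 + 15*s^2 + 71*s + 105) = (s^2 - 4*s - 5)/(s^2 + 12*s + 35)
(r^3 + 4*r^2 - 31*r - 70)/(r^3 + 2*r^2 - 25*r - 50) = (r + 7)/(r + 5)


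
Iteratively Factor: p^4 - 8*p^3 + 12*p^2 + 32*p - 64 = (p - 4)*(p^3 - 4*p^2 - 4*p + 16) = (p - 4)^2*(p^2 - 4) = (p - 4)^2*(p - 2)*(p + 2)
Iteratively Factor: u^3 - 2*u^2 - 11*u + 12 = (u - 4)*(u^2 + 2*u - 3) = (u - 4)*(u + 3)*(u - 1)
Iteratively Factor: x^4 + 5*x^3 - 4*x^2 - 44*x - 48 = (x - 3)*(x^3 + 8*x^2 + 20*x + 16) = (x - 3)*(x + 2)*(x^2 + 6*x + 8) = (x - 3)*(x + 2)^2*(x + 4)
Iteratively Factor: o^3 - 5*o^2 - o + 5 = (o - 5)*(o^2 - 1) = (o - 5)*(o + 1)*(o - 1)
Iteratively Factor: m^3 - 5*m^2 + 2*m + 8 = (m + 1)*(m^2 - 6*m + 8) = (m - 4)*(m + 1)*(m - 2)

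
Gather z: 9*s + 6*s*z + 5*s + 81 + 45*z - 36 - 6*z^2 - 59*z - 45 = 14*s - 6*z^2 + z*(6*s - 14)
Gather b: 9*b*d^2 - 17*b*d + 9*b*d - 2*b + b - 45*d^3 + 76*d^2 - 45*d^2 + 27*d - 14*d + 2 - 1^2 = b*(9*d^2 - 8*d - 1) - 45*d^3 + 31*d^2 + 13*d + 1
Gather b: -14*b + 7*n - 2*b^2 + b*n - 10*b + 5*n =-2*b^2 + b*(n - 24) + 12*n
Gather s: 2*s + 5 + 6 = 2*s + 11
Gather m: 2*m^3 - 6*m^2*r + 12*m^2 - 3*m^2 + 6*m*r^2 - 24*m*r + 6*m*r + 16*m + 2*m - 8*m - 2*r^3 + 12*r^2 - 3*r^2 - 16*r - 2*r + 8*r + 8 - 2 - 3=2*m^3 + m^2*(9 - 6*r) + m*(6*r^2 - 18*r + 10) - 2*r^3 + 9*r^2 - 10*r + 3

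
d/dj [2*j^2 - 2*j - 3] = 4*j - 2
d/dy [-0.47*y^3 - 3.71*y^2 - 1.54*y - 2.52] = -1.41*y^2 - 7.42*y - 1.54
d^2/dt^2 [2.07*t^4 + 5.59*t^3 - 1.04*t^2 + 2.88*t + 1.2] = 24.84*t^2 + 33.54*t - 2.08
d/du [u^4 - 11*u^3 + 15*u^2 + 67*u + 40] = 4*u^3 - 33*u^2 + 30*u + 67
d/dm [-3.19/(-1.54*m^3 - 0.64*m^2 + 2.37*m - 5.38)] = (-14.7378*m^2 - 4.0832*m + 7.5603)/(1.54*m^3 + 0.64*m^2 - 2.37*m + 5.38)^2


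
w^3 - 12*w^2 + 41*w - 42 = (w - 7)*(w - 3)*(w - 2)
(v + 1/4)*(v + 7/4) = v^2 + 2*v + 7/16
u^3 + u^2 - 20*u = u*(u - 4)*(u + 5)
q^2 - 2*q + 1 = (q - 1)^2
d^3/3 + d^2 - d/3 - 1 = (d/3 + 1)*(d - 1)*(d + 1)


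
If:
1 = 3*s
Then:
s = 1/3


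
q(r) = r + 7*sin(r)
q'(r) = 7*cos(r) + 1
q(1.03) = 7.03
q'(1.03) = 4.60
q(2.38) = 7.21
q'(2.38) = -4.07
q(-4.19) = 1.88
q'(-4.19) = -2.49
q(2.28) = 7.59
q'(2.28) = -3.56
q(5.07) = -1.49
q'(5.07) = 3.45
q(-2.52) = -6.60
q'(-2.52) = -4.69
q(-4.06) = 1.50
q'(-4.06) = -3.25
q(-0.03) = -0.24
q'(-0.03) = 8.00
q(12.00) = 8.24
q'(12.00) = 6.91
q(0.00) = 0.00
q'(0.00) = 8.00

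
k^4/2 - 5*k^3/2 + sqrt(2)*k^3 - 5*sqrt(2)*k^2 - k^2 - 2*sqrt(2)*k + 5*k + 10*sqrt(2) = (k/2 + sqrt(2)/2)*(k - 5)*(k - sqrt(2))*(k + 2*sqrt(2))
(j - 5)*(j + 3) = j^2 - 2*j - 15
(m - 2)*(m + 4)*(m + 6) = m^3 + 8*m^2 + 4*m - 48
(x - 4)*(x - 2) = x^2 - 6*x + 8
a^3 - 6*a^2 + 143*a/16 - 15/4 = (a - 4)*(a - 5/4)*(a - 3/4)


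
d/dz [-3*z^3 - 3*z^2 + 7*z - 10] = -9*z^2 - 6*z + 7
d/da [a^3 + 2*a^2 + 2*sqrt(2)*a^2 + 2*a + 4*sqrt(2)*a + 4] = 3*a^2 + 4*a + 4*sqrt(2)*a + 2 + 4*sqrt(2)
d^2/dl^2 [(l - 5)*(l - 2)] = 2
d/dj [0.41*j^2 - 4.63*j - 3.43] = 0.82*j - 4.63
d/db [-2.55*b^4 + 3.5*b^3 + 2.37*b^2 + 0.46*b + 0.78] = -10.2*b^3 + 10.5*b^2 + 4.74*b + 0.46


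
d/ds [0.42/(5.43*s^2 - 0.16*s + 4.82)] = (0.0672 - 4.5612*s)/(5.43*s^2 - 0.16*s + 4.82)^2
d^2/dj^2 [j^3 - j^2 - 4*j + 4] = 6*j - 2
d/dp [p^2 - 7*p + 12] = 2*p - 7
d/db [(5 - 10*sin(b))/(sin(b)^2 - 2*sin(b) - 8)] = 10*(sin(b)^2 - sin(b) + 9)*cos(b)/((sin(b) - 4)^2*(sin(b) + 2)^2)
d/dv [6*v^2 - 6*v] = 12*v - 6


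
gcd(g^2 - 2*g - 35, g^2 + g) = 1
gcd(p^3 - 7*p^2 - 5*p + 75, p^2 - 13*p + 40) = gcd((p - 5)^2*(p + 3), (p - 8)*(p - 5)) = p - 5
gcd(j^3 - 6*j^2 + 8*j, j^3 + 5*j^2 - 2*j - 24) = j - 2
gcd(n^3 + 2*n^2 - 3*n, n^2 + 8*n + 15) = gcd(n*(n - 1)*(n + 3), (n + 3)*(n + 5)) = n + 3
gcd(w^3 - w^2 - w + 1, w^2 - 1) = w^2 - 1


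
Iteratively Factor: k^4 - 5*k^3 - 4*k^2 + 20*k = (k - 5)*(k^3 - 4*k) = (k - 5)*(k + 2)*(k^2 - 2*k) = k*(k - 5)*(k + 2)*(k - 2)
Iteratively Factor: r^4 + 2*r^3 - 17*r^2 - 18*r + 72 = (r + 3)*(r^3 - r^2 - 14*r + 24) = (r - 2)*(r + 3)*(r^2 + r - 12) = (r - 3)*(r - 2)*(r + 3)*(r + 4)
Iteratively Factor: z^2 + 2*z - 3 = (z + 3)*(z - 1)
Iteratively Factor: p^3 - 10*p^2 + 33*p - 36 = (p - 4)*(p^2 - 6*p + 9) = (p - 4)*(p - 3)*(p - 3)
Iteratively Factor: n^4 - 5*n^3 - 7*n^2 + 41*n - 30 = (n + 3)*(n^3 - 8*n^2 + 17*n - 10) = (n - 1)*(n + 3)*(n^2 - 7*n + 10) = (n - 2)*(n - 1)*(n + 3)*(n - 5)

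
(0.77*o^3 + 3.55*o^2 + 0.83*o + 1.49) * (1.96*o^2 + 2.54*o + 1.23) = 1.5092*o^5 + 8.9138*o^4 + 11.5909*o^3 + 9.3951*o^2 + 4.8055*o + 1.8327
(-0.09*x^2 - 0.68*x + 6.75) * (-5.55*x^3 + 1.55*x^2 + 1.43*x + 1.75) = 0.4995*x^5 + 3.6345*x^4 - 38.6452*x^3 + 9.3326*x^2 + 8.4625*x + 11.8125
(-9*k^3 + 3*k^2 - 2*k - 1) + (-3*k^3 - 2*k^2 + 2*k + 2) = -12*k^3 + k^2 + 1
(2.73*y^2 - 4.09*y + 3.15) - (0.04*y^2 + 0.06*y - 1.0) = 2.69*y^2 - 4.15*y + 4.15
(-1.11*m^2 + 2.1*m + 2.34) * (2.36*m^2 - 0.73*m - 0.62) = -2.6196*m^4 + 5.7663*m^3 + 4.6776*m^2 - 3.0102*m - 1.4508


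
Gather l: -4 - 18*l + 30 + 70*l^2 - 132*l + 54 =70*l^2 - 150*l + 80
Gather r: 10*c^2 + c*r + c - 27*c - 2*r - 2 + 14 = 10*c^2 - 26*c + r*(c - 2) + 12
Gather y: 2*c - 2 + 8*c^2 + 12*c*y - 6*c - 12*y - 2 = 8*c^2 - 4*c + y*(12*c - 12) - 4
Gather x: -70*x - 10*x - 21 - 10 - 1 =-80*x - 32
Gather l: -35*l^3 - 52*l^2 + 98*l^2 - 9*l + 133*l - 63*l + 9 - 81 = -35*l^3 + 46*l^2 + 61*l - 72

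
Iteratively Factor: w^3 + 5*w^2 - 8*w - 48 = (w + 4)*(w^2 + w - 12) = (w - 3)*(w + 4)*(w + 4)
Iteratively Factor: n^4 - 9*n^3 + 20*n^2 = (n - 5)*(n^3 - 4*n^2) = (n - 5)*(n - 4)*(n^2) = n*(n - 5)*(n - 4)*(n)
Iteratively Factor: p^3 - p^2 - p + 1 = (p - 1)*(p^2 - 1) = (p - 1)*(p + 1)*(p - 1)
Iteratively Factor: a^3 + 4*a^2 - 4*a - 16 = (a + 2)*(a^2 + 2*a - 8) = (a - 2)*(a + 2)*(a + 4)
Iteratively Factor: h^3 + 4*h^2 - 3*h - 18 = (h - 2)*(h^2 + 6*h + 9) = (h - 2)*(h + 3)*(h + 3)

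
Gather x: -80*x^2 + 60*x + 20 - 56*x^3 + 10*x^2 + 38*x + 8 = -56*x^3 - 70*x^2 + 98*x + 28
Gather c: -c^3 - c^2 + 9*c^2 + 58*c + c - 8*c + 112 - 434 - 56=-c^3 + 8*c^2 + 51*c - 378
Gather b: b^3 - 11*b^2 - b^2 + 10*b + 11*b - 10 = b^3 - 12*b^2 + 21*b - 10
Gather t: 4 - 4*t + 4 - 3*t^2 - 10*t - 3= -3*t^2 - 14*t + 5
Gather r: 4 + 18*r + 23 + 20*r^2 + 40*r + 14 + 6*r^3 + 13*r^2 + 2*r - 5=6*r^3 + 33*r^2 + 60*r + 36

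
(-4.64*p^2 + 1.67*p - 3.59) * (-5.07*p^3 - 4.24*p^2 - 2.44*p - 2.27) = 23.5248*p^5 + 11.2067*p^4 + 22.4421*p^3 + 21.6796*p^2 + 4.9687*p + 8.1493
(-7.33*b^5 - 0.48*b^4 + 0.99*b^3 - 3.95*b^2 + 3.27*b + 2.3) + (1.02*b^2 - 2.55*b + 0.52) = -7.33*b^5 - 0.48*b^4 + 0.99*b^3 - 2.93*b^2 + 0.72*b + 2.82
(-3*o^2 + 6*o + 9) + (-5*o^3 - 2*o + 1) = -5*o^3 - 3*o^2 + 4*o + 10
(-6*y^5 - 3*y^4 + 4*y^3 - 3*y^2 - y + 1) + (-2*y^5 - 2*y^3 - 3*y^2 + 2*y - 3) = -8*y^5 - 3*y^4 + 2*y^3 - 6*y^2 + y - 2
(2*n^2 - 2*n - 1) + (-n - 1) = 2*n^2 - 3*n - 2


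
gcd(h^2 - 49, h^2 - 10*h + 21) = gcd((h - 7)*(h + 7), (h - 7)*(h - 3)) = h - 7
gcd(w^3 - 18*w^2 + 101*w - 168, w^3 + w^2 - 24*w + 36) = w - 3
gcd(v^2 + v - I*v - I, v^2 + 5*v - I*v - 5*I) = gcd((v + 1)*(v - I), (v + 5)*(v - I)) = v - I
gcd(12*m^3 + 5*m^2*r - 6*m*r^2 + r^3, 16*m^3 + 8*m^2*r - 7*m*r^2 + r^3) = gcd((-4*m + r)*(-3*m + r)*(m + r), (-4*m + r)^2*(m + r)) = -4*m^2 - 3*m*r + r^2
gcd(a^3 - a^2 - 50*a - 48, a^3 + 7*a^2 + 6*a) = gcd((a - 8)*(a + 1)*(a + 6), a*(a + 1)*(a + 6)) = a^2 + 7*a + 6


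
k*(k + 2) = k^2 + 2*k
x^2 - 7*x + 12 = (x - 4)*(x - 3)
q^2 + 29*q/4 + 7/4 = (q + 1/4)*(q + 7)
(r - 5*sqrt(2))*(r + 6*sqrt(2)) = r^2 + sqrt(2)*r - 60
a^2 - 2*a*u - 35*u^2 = (a - 7*u)*(a + 5*u)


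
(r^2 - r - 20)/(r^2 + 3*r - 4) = (r - 5)/(r - 1)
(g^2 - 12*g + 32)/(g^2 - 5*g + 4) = (g - 8)/(g - 1)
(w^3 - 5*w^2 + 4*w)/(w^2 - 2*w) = (w^2 - 5*w + 4)/(w - 2)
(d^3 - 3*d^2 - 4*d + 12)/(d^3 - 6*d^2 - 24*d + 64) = (d^2 - d - 6)/(d^2 - 4*d - 32)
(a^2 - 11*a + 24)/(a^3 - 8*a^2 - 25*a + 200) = (a - 3)/(a^2 - 25)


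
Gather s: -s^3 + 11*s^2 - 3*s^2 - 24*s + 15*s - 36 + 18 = -s^3 + 8*s^2 - 9*s - 18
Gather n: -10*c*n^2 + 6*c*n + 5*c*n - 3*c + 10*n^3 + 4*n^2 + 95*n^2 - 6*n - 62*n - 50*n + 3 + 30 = -3*c + 10*n^3 + n^2*(99 - 10*c) + n*(11*c - 118) + 33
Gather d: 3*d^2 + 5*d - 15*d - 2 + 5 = 3*d^2 - 10*d + 3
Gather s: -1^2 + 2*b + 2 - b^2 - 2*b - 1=-b^2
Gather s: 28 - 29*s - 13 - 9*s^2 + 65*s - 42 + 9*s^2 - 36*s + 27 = 0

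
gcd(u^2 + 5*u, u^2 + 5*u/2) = u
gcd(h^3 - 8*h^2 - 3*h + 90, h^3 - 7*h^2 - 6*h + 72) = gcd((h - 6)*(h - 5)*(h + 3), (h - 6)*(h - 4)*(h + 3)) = h^2 - 3*h - 18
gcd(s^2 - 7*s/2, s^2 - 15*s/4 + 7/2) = 1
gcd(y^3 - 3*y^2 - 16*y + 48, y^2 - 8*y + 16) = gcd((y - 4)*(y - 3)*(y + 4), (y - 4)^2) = y - 4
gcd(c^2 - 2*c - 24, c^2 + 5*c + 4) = c + 4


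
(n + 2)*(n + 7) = n^2 + 9*n + 14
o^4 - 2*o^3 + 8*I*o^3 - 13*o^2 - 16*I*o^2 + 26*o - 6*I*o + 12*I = (o - 2)*(o + I)^2*(o + 6*I)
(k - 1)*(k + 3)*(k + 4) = k^3 + 6*k^2 + 5*k - 12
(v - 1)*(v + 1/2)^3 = v^4 + v^3/2 - 3*v^2/4 - 5*v/8 - 1/8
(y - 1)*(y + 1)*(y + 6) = y^3 + 6*y^2 - y - 6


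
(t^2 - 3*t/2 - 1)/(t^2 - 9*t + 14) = (t + 1/2)/(t - 7)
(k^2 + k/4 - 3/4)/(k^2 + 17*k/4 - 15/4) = (k + 1)/(k + 5)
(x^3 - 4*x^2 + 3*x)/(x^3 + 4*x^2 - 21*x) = (x - 1)/(x + 7)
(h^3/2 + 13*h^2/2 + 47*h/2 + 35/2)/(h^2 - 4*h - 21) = (h^3 + 13*h^2 + 47*h + 35)/(2*(h^2 - 4*h - 21))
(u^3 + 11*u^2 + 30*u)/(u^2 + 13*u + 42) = u*(u + 5)/(u + 7)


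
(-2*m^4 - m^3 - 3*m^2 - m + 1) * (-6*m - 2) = 12*m^5 + 10*m^4 + 20*m^3 + 12*m^2 - 4*m - 2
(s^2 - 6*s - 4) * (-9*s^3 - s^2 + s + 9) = -9*s^5 + 53*s^4 + 43*s^3 + 7*s^2 - 58*s - 36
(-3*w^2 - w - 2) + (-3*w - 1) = -3*w^2 - 4*w - 3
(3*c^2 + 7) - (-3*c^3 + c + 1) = 3*c^3 + 3*c^2 - c + 6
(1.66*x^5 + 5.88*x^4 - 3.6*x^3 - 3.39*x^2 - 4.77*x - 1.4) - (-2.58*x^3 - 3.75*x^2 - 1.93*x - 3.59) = 1.66*x^5 + 5.88*x^4 - 1.02*x^3 + 0.36*x^2 - 2.84*x + 2.19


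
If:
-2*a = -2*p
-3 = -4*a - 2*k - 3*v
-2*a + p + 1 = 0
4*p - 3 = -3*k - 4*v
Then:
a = 1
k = 1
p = 1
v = -1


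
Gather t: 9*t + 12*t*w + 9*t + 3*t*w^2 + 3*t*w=t*(3*w^2 + 15*w + 18)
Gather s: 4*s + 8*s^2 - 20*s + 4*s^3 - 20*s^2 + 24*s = 4*s^3 - 12*s^2 + 8*s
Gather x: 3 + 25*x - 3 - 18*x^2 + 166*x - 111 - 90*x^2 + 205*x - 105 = -108*x^2 + 396*x - 216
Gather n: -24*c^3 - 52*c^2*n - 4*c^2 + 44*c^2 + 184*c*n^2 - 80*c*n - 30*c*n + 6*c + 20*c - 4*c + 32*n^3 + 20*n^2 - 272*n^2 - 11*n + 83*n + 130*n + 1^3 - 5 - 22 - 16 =-24*c^3 + 40*c^2 + 22*c + 32*n^3 + n^2*(184*c - 252) + n*(-52*c^2 - 110*c + 202) - 42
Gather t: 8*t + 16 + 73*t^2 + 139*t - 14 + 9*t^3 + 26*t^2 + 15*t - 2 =9*t^3 + 99*t^2 + 162*t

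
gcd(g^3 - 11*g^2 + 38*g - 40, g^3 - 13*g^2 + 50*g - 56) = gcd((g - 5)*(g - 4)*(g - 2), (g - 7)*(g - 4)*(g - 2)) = g^2 - 6*g + 8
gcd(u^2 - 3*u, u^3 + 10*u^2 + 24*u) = u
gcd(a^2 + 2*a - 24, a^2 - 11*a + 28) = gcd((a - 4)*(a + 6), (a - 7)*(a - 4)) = a - 4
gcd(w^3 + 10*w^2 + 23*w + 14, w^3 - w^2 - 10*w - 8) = w^2 + 3*w + 2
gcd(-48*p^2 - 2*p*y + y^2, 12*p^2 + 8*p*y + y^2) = 6*p + y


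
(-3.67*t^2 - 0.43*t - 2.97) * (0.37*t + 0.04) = -1.3579*t^3 - 0.3059*t^2 - 1.1161*t - 0.1188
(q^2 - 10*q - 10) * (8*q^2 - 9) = 8*q^4 - 80*q^3 - 89*q^2 + 90*q + 90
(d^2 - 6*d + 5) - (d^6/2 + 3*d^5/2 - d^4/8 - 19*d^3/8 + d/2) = -d^6/2 - 3*d^5/2 + d^4/8 + 19*d^3/8 + d^2 - 13*d/2 + 5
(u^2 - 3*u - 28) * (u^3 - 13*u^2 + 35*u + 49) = u^5 - 16*u^4 + 46*u^3 + 308*u^2 - 1127*u - 1372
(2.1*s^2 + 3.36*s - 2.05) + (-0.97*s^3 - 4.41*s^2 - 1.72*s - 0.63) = -0.97*s^3 - 2.31*s^2 + 1.64*s - 2.68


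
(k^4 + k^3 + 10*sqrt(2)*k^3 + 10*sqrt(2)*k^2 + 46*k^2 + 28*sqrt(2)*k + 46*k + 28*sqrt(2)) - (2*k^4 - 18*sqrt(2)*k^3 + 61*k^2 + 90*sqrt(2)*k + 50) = -k^4 + k^3 + 28*sqrt(2)*k^3 - 15*k^2 + 10*sqrt(2)*k^2 - 62*sqrt(2)*k + 46*k - 50 + 28*sqrt(2)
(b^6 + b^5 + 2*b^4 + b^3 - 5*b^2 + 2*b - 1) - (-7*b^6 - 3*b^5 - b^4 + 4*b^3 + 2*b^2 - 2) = 8*b^6 + 4*b^5 + 3*b^4 - 3*b^3 - 7*b^2 + 2*b + 1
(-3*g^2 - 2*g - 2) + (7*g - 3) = -3*g^2 + 5*g - 5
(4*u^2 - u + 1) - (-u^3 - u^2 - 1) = u^3 + 5*u^2 - u + 2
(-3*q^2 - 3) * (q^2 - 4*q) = -3*q^4 + 12*q^3 - 3*q^2 + 12*q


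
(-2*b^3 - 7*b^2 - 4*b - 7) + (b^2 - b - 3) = -2*b^3 - 6*b^2 - 5*b - 10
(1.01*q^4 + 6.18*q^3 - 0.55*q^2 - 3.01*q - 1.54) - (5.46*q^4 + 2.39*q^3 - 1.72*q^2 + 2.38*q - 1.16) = -4.45*q^4 + 3.79*q^3 + 1.17*q^2 - 5.39*q - 0.38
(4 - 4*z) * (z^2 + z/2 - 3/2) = -4*z^3 + 2*z^2 + 8*z - 6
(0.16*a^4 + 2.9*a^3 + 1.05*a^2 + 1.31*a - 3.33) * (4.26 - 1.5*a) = -0.24*a^5 - 3.6684*a^4 + 10.779*a^3 + 2.508*a^2 + 10.5756*a - 14.1858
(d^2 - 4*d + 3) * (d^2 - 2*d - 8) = d^4 - 6*d^3 + 3*d^2 + 26*d - 24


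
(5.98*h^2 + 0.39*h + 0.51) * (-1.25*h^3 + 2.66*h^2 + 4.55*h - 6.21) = -7.475*h^5 + 15.4193*h^4 + 27.6089*h^3 - 34.0047*h^2 - 0.1014*h - 3.1671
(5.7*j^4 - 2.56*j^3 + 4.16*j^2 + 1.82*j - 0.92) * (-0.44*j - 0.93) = -2.508*j^5 - 4.1746*j^4 + 0.5504*j^3 - 4.6696*j^2 - 1.2878*j + 0.8556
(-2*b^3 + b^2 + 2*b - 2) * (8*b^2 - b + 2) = -16*b^5 + 10*b^4 + 11*b^3 - 16*b^2 + 6*b - 4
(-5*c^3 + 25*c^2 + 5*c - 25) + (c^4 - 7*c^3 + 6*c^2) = c^4 - 12*c^3 + 31*c^2 + 5*c - 25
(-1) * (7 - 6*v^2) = 6*v^2 - 7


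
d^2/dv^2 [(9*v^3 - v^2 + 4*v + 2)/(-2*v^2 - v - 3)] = 2*(27*v^3 - 123*v^2 - 183*v + 31)/(8*v^6 + 12*v^5 + 42*v^4 + 37*v^3 + 63*v^2 + 27*v + 27)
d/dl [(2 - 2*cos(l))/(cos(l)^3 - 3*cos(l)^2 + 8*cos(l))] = 4*(-cos(l)^3 + 3*cos(l)^2 - 3*cos(l) + 4)*sin(l)/((sin(l)^2 + 3*cos(l) - 9)^2*cos(l)^2)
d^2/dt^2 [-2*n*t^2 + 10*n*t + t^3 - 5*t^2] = -4*n + 6*t - 10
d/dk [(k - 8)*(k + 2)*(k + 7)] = 3*k^2 + 2*k - 58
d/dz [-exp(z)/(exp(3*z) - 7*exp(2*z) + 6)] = ((3*exp(z) - 14)*exp(2*z) - exp(3*z) + 7*exp(2*z) - 6)*exp(z)/(exp(3*z) - 7*exp(2*z) + 6)^2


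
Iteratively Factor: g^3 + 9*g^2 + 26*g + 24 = (g + 3)*(g^2 + 6*g + 8) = (g + 2)*(g + 3)*(g + 4)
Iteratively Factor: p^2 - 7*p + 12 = (p - 4)*(p - 3)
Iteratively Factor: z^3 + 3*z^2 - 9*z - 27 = (z + 3)*(z^2 - 9) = (z - 3)*(z + 3)*(z + 3)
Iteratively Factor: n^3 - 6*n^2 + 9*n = (n - 3)*(n^2 - 3*n) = n*(n - 3)*(n - 3)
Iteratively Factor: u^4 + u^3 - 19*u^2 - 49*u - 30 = (u + 3)*(u^3 - 2*u^2 - 13*u - 10) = (u + 1)*(u + 3)*(u^2 - 3*u - 10) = (u - 5)*(u + 1)*(u + 3)*(u + 2)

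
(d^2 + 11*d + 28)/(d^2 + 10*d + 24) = (d + 7)/(d + 6)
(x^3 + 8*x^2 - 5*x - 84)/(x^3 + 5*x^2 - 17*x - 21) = (x + 4)/(x + 1)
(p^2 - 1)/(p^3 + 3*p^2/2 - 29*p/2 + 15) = 2*(p^2 - 1)/(2*p^3 + 3*p^2 - 29*p + 30)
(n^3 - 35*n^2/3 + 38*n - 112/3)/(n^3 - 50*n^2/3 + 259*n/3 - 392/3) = (n - 2)/(n - 7)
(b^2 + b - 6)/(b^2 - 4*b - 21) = (b - 2)/(b - 7)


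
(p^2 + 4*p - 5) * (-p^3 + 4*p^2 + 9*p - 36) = -p^5 + 30*p^3 - 20*p^2 - 189*p + 180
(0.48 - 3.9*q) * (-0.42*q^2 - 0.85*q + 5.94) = 1.638*q^3 + 3.1134*q^2 - 23.574*q + 2.8512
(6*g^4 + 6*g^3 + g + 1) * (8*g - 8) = 48*g^5 - 48*g^3 + 8*g^2 - 8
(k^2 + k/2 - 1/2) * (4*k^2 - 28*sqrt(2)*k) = 4*k^4 - 28*sqrt(2)*k^3 + 2*k^3 - 14*sqrt(2)*k^2 - 2*k^2 + 14*sqrt(2)*k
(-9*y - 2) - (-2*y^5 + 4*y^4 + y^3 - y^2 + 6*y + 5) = 2*y^5 - 4*y^4 - y^3 + y^2 - 15*y - 7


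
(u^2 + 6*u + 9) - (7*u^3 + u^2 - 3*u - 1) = -7*u^3 + 9*u + 10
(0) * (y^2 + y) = 0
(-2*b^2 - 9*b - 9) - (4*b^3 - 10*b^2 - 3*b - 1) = -4*b^3 + 8*b^2 - 6*b - 8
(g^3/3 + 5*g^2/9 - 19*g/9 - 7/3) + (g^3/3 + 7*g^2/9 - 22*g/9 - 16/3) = 2*g^3/3 + 4*g^2/3 - 41*g/9 - 23/3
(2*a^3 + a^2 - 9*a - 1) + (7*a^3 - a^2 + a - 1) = 9*a^3 - 8*a - 2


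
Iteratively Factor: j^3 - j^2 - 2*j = (j)*(j^2 - j - 2) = j*(j + 1)*(j - 2)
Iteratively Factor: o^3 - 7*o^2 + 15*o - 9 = (o - 3)*(o^2 - 4*o + 3) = (o - 3)*(o - 1)*(o - 3)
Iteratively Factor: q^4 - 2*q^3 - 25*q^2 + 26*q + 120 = (q + 2)*(q^3 - 4*q^2 - 17*q + 60) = (q + 2)*(q + 4)*(q^2 - 8*q + 15) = (q - 5)*(q + 2)*(q + 4)*(q - 3)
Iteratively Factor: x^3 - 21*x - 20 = (x + 4)*(x^2 - 4*x - 5) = (x - 5)*(x + 4)*(x + 1)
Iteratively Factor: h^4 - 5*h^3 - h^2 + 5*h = (h - 5)*(h^3 - h) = (h - 5)*(h - 1)*(h^2 + h) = (h - 5)*(h - 1)*(h + 1)*(h)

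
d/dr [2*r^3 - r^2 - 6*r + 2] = 6*r^2 - 2*r - 6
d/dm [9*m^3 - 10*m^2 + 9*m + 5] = 27*m^2 - 20*m + 9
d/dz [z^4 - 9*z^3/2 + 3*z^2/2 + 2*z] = 4*z^3 - 27*z^2/2 + 3*z + 2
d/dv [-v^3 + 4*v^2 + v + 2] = -3*v^2 + 8*v + 1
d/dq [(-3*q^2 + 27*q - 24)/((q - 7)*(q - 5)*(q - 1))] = 3*(q^2 - 16*q + 61)/(q^4 - 24*q^3 + 214*q^2 - 840*q + 1225)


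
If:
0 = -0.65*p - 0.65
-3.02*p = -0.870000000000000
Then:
No Solution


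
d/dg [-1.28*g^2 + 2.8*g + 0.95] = 2.8 - 2.56*g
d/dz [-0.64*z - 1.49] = -0.640000000000000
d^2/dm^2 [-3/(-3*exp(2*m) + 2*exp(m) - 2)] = 6*((1 - 6*exp(m))*(3*exp(2*m) - 2*exp(m) + 2) + 4*(3*exp(m) - 1)^2*exp(m))*exp(m)/(3*exp(2*m) - 2*exp(m) + 2)^3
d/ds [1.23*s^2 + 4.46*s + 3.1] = 2.46*s + 4.46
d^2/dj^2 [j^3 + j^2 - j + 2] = 6*j + 2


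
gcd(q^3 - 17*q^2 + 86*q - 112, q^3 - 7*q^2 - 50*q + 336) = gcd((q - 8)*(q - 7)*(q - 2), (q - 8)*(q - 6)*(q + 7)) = q - 8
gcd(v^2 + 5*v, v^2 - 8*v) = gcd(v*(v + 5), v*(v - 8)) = v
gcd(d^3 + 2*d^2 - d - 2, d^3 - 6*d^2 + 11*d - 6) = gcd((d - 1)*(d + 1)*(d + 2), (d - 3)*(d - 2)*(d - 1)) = d - 1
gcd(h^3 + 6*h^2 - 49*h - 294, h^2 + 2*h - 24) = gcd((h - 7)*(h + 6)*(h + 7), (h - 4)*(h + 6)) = h + 6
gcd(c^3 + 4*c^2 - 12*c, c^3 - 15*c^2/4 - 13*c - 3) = 1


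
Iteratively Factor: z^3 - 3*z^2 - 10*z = (z)*(z^2 - 3*z - 10) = z*(z + 2)*(z - 5)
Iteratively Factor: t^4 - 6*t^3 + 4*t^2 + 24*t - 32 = (t - 2)*(t^3 - 4*t^2 - 4*t + 16) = (t - 2)*(t + 2)*(t^2 - 6*t + 8) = (t - 2)^2*(t + 2)*(t - 4)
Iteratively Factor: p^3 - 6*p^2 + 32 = (p - 4)*(p^2 - 2*p - 8) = (p - 4)^2*(p + 2)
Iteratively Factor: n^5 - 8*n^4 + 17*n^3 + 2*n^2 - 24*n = (n - 2)*(n^4 - 6*n^3 + 5*n^2 + 12*n) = (n - 4)*(n - 2)*(n^3 - 2*n^2 - 3*n) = (n - 4)*(n - 2)*(n + 1)*(n^2 - 3*n) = (n - 4)*(n - 3)*(n - 2)*(n + 1)*(n)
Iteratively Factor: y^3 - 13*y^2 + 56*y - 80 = (y - 4)*(y^2 - 9*y + 20) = (y - 5)*(y - 4)*(y - 4)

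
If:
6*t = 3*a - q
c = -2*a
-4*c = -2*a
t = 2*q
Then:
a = 0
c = 0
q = 0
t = 0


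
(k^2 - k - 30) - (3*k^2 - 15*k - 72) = -2*k^2 + 14*k + 42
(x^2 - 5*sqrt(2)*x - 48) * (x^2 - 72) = x^4 - 5*sqrt(2)*x^3 - 120*x^2 + 360*sqrt(2)*x + 3456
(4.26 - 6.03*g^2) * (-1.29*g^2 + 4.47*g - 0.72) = 7.7787*g^4 - 26.9541*g^3 - 1.1538*g^2 + 19.0422*g - 3.0672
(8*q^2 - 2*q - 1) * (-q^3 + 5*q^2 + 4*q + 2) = -8*q^5 + 42*q^4 + 23*q^3 + 3*q^2 - 8*q - 2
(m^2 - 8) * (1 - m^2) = -m^4 + 9*m^2 - 8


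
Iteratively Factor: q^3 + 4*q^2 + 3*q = (q + 3)*(q^2 + q) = q*(q + 3)*(q + 1)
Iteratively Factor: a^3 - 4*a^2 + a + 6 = (a + 1)*(a^2 - 5*a + 6) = (a - 2)*(a + 1)*(a - 3)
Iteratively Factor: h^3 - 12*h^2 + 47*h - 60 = (h - 3)*(h^2 - 9*h + 20) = (h - 4)*(h - 3)*(h - 5)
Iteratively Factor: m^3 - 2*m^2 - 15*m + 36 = (m + 4)*(m^2 - 6*m + 9) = (m - 3)*(m + 4)*(m - 3)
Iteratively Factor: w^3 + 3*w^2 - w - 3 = (w + 3)*(w^2 - 1) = (w + 1)*(w + 3)*(w - 1)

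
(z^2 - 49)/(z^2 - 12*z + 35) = (z + 7)/(z - 5)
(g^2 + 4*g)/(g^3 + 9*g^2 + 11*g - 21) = g*(g + 4)/(g^3 + 9*g^2 + 11*g - 21)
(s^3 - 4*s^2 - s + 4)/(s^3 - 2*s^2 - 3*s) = (s^2 - 5*s + 4)/(s*(s - 3))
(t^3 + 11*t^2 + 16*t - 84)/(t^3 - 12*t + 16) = (t^2 + 13*t + 42)/(t^2 + 2*t - 8)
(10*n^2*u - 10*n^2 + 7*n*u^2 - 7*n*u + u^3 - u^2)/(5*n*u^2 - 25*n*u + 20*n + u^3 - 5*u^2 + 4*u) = (2*n + u)/(u - 4)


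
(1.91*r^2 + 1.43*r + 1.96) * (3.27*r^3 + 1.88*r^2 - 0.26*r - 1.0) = 6.2457*r^5 + 8.2669*r^4 + 8.601*r^3 + 1.403*r^2 - 1.9396*r - 1.96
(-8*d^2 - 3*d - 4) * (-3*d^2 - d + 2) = 24*d^4 + 17*d^3 - d^2 - 2*d - 8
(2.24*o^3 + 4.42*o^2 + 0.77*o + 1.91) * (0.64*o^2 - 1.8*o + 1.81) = 1.4336*o^5 - 1.2032*o^4 - 3.4088*o^3 + 7.8366*o^2 - 2.0443*o + 3.4571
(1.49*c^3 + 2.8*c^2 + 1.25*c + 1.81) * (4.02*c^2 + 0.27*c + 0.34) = 5.9898*c^5 + 11.6583*c^4 + 6.2876*c^3 + 8.5657*c^2 + 0.9137*c + 0.6154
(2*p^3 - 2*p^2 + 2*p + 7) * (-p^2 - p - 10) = -2*p^5 - 20*p^3 + 11*p^2 - 27*p - 70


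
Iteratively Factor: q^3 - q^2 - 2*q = (q - 2)*(q^2 + q) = (q - 2)*(q + 1)*(q)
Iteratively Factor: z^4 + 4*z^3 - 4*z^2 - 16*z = (z + 2)*(z^3 + 2*z^2 - 8*z) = (z - 2)*(z + 2)*(z^2 + 4*z) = z*(z - 2)*(z + 2)*(z + 4)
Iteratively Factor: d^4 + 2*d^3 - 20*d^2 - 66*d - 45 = (d + 3)*(d^3 - d^2 - 17*d - 15) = (d + 1)*(d + 3)*(d^2 - 2*d - 15) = (d - 5)*(d + 1)*(d + 3)*(d + 3)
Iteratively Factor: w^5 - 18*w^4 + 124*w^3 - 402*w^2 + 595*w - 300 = (w - 5)*(w^4 - 13*w^3 + 59*w^2 - 107*w + 60) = (w - 5)*(w - 4)*(w^3 - 9*w^2 + 23*w - 15) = (w - 5)^2*(w - 4)*(w^2 - 4*w + 3) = (w - 5)^2*(w - 4)*(w - 1)*(w - 3)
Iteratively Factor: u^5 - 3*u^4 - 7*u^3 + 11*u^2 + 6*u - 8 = (u - 1)*(u^4 - 2*u^3 - 9*u^2 + 2*u + 8) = (u - 1)^2*(u^3 - u^2 - 10*u - 8) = (u - 4)*(u - 1)^2*(u^2 + 3*u + 2) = (u - 4)*(u - 1)^2*(u + 2)*(u + 1)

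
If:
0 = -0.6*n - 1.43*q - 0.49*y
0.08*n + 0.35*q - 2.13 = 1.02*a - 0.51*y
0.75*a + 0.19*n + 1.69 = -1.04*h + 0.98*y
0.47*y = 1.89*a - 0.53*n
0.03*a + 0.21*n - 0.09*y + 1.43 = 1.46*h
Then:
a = -2.05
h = 0.08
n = -6.43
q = 3.04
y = -1.01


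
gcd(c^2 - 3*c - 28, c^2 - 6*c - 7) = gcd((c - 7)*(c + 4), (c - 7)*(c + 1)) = c - 7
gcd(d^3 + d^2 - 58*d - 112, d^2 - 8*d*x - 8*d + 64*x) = d - 8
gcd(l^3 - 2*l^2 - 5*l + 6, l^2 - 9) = l - 3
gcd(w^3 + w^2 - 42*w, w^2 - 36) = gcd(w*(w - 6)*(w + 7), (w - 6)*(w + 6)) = w - 6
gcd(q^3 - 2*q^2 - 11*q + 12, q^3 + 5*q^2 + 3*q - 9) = q^2 + 2*q - 3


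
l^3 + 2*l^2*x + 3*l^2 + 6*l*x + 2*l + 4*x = (l + 1)*(l + 2)*(l + 2*x)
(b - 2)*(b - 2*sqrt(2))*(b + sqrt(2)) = b^3 - 2*b^2 - sqrt(2)*b^2 - 4*b + 2*sqrt(2)*b + 8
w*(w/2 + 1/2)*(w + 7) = w^3/2 + 4*w^2 + 7*w/2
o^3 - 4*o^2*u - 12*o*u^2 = o*(o - 6*u)*(o + 2*u)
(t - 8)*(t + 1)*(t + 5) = t^3 - 2*t^2 - 43*t - 40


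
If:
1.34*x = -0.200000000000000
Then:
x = -0.15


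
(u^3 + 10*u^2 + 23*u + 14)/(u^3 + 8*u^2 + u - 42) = (u^2 + 3*u + 2)/(u^2 + u - 6)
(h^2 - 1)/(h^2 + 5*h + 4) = (h - 1)/(h + 4)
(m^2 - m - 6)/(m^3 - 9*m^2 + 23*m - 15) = (m + 2)/(m^2 - 6*m + 5)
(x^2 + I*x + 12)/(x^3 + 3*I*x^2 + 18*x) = (x + 4*I)/(x*(x + 6*I))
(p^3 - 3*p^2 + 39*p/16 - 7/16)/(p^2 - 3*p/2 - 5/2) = (-16*p^3 + 48*p^2 - 39*p + 7)/(8*(-2*p^2 + 3*p + 5))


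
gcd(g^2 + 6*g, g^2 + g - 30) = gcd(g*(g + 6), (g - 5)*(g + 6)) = g + 6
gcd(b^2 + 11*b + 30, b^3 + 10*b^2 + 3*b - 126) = b + 6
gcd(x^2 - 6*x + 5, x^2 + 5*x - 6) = x - 1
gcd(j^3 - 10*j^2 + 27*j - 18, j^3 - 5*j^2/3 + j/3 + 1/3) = j - 1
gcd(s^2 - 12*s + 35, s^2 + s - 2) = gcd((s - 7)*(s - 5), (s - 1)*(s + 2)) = 1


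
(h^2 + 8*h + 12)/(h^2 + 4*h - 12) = (h + 2)/(h - 2)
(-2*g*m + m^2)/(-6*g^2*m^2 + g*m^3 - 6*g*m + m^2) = (2*g - m)/(6*g^2*m - g*m^2 + 6*g - m)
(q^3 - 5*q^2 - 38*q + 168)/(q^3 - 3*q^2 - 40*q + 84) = (q - 4)/(q - 2)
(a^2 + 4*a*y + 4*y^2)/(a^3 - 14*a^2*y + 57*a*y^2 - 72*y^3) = (a^2 + 4*a*y + 4*y^2)/(a^3 - 14*a^2*y + 57*a*y^2 - 72*y^3)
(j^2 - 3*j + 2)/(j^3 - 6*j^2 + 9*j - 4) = (j - 2)/(j^2 - 5*j + 4)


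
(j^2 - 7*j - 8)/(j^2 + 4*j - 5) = (j^2 - 7*j - 8)/(j^2 + 4*j - 5)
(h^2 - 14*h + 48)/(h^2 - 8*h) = (h - 6)/h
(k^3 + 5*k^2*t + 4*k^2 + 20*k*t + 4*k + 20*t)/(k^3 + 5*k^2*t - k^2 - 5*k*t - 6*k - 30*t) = (k + 2)/(k - 3)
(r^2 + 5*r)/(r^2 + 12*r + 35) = r/(r + 7)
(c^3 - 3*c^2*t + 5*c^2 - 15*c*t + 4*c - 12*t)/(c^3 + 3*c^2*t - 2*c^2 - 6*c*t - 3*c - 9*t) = (c^2 - 3*c*t + 4*c - 12*t)/(c^2 + 3*c*t - 3*c - 9*t)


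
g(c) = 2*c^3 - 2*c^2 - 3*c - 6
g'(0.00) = -3.00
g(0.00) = -6.00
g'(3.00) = 39.00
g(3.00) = 21.00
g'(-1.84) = 24.67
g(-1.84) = -19.71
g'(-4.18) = 118.55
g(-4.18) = -174.47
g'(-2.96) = 61.41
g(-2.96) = -66.51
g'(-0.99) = 6.84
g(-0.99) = -6.93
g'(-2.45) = 42.82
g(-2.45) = -40.07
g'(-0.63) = 1.90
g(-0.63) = -5.40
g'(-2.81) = 55.62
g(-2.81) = -57.74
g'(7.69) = 321.06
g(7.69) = 762.17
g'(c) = 6*c^2 - 4*c - 3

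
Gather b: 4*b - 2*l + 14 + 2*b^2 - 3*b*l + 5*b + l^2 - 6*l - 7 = 2*b^2 + b*(9 - 3*l) + l^2 - 8*l + 7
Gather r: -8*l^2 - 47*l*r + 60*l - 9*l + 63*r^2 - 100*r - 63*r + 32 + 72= -8*l^2 + 51*l + 63*r^2 + r*(-47*l - 163) + 104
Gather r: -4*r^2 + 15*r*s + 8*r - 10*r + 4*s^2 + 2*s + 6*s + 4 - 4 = -4*r^2 + r*(15*s - 2) + 4*s^2 + 8*s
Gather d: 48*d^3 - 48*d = 48*d^3 - 48*d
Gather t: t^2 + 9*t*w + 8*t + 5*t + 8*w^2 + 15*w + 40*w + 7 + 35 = t^2 + t*(9*w + 13) + 8*w^2 + 55*w + 42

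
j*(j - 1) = j^2 - j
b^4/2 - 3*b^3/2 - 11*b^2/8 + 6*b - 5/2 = (b/2 + 1)*(b - 5/2)*(b - 2)*(b - 1/2)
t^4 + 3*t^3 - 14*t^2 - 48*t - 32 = (t - 4)*(t + 1)*(t + 2)*(t + 4)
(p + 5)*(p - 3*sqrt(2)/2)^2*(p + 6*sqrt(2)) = p^4 + 3*sqrt(2)*p^3 + 5*p^3 - 63*p^2/2 + 15*sqrt(2)*p^2 - 315*p/2 + 27*sqrt(2)*p + 135*sqrt(2)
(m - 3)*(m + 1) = m^2 - 2*m - 3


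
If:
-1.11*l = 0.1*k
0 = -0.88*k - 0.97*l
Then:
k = 0.00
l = 0.00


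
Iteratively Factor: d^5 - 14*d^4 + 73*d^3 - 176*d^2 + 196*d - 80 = (d - 1)*(d^4 - 13*d^3 + 60*d^2 - 116*d + 80) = (d - 2)*(d - 1)*(d^3 - 11*d^2 + 38*d - 40) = (d - 2)^2*(d - 1)*(d^2 - 9*d + 20) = (d - 4)*(d - 2)^2*(d - 1)*(d - 5)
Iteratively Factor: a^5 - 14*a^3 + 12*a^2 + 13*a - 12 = (a + 1)*(a^4 - a^3 - 13*a^2 + 25*a - 12) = (a + 1)*(a + 4)*(a^3 - 5*a^2 + 7*a - 3) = (a - 3)*(a + 1)*(a + 4)*(a^2 - 2*a + 1) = (a - 3)*(a - 1)*(a + 1)*(a + 4)*(a - 1)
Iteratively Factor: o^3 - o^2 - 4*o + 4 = (o + 2)*(o^2 - 3*o + 2) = (o - 2)*(o + 2)*(o - 1)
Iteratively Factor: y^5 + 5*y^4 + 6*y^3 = (y)*(y^4 + 5*y^3 + 6*y^2) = y*(y + 3)*(y^3 + 2*y^2) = y^2*(y + 3)*(y^2 + 2*y) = y^2*(y + 2)*(y + 3)*(y)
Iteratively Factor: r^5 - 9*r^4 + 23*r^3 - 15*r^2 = (r - 1)*(r^4 - 8*r^3 + 15*r^2) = (r - 3)*(r - 1)*(r^3 - 5*r^2) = r*(r - 3)*(r - 1)*(r^2 - 5*r) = r^2*(r - 3)*(r - 1)*(r - 5)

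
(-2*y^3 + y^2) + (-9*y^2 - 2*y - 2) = -2*y^3 - 8*y^2 - 2*y - 2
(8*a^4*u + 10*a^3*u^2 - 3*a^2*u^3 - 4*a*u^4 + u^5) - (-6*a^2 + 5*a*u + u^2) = 8*a^4*u + 10*a^3*u^2 - 3*a^2*u^3 + 6*a^2 - 4*a*u^4 - 5*a*u + u^5 - u^2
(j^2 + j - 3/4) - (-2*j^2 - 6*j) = 3*j^2 + 7*j - 3/4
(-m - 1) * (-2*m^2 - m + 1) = 2*m^3 + 3*m^2 - 1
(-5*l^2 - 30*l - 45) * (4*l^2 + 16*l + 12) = -20*l^4 - 200*l^3 - 720*l^2 - 1080*l - 540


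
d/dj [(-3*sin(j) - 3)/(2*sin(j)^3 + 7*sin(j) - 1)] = 3*(4*sin(j)^3 + 6*sin(j)^2 + 8)*cos(j)/(2*sin(j)^3 + 7*sin(j) - 1)^2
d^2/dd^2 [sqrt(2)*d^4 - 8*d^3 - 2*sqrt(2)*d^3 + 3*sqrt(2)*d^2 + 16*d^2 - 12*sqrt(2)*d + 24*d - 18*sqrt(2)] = 12*sqrt(2)*d^2 - 48*d - 12*sqrt(2)*d + 6*sqrt(2) + 32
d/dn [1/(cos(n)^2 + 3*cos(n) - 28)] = (2*cos(n) + 3)*sin(n)/(cos(n)^2 + 3*cos(n) - 28)^2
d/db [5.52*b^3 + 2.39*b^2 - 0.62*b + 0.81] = 16.56*b^2 + 4.78*b - 0.62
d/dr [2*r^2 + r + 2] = 4*r + 1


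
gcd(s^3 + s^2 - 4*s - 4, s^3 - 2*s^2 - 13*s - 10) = s^2 + 3*s + 2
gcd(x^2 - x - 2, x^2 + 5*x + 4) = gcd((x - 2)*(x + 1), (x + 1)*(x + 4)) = x + 1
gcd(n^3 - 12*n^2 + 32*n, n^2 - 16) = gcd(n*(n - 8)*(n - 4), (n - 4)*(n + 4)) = n - 4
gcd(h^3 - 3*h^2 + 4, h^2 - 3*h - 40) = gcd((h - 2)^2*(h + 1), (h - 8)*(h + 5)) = 1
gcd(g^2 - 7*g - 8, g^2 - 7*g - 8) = g^2 - 7*g - 8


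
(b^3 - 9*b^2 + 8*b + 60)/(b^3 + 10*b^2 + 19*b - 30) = (b^3 - 9*b^2 + 8*b + 60)/(b^3 + 10*b^2 + 19*b - 30)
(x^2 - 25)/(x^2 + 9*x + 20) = (x - 5)/(x + 4)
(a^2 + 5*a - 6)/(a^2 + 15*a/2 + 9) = 2*(a - 1)/(2*a + 3)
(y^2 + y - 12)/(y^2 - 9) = (y + 4)/(y + 3)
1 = 1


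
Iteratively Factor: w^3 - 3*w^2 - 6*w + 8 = (w - 4)*(w^2 + w - 2) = (w - 4)*(w + 2)*(w - 1)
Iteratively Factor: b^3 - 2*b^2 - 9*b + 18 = (b - 2)*(b^2 - 9) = (b - 2)*(b + 3)*(b - 3)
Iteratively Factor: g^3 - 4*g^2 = (g)*(g^2 - 4*g) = g*(g - 4)*(g)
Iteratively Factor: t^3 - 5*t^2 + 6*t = (t - 3)*(t^2 - 2*t) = t*(t - 3)*(t - 2)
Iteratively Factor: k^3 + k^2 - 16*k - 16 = (k - 4)*(k^2 + 5*k + 4) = (k - 4)*(k + 4)*(k + 1)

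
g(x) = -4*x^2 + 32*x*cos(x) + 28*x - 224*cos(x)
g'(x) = -32*x*sin(x) - 8*x + 224*sin(x) + 32*cos(x) + 28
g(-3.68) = 136.20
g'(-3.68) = 205.21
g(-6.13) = -737.19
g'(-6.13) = 172.78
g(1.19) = -41.44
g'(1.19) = 202.98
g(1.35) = -9.09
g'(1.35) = 200.62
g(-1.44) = -83.84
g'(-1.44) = -224.08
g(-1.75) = -11.34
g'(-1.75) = -239.22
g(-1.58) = -51.70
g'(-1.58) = -234.20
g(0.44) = -178.38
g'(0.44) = 142.85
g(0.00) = -224.00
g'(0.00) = 60.00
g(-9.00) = -109.50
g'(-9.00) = -140.16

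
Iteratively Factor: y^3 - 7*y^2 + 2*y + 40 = (y + 2)*(y^2 - 9*y + 20) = (y - 5)*(y + 2)*(y - 4)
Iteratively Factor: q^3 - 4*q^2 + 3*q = (q - 1)*(q^2 - 3*q) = q*(q - 1)*(q - 3)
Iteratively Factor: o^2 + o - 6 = (o - 2)*(o + 3)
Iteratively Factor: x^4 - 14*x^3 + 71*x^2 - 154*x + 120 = (x - 3)*(x^3 - 11*x^2 + 38*x - 40) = (x - 3)*(x - 2)*(x^2 - 9*x + 20) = (x - 4)*(x - 3)*(x - 2)*(x - 5)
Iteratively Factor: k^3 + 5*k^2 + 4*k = (k + 4)*(k^2 + k) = k*(k + 4)*(k + 1)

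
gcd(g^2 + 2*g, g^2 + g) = g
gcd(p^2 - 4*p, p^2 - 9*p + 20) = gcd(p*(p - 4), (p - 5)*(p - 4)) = p - 4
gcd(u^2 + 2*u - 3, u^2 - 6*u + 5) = u - 1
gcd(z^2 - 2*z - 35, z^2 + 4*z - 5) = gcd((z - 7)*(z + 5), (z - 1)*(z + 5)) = z + 5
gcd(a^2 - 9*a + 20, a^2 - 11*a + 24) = 1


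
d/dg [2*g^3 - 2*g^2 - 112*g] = 6*g^2 - 4*g - 112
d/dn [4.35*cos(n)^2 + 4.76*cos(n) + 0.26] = -(8.7*cos(n) + 4.76)*sin(n)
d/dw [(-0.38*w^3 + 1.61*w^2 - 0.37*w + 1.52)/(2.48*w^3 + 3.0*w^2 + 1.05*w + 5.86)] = (-4.44089209850063e-16*w^5 - 5.1328*w^4 + 1.0372*w^3 - 15.1887*w^2 + 9.7492*w - 3.7642)/(6.1504*w^6 + 14.88*w^5 + 14.208*w^4 + 35.3656*w^3 + 36.2625*w^2 + 12.306*w + 34.3396)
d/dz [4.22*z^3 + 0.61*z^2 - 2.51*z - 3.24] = 12.66*z^2 + 1.22*z - 2.51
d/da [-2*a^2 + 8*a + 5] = 8 - 4*a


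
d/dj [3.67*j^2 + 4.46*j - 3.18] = 7.34*j + 4.46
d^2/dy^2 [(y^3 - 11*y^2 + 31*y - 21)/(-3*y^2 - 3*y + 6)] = -30/(y^3 + 6*y^2 + 12*y + 8)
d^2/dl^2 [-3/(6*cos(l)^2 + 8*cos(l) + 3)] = 12*(36*sin(l)^4 - 16*sin(l)^2 - 51*cos(l) + 9*cos(3*l) - 43)/(-6*sin(l)^2 + 8*cos(l) + 9)^3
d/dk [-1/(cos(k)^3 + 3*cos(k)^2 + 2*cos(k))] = (3*sin(k)^2 - 6*cos(k) - 5)*sin(k)/((cos(k)^2 + 3*cos(k) + 2)^2*cos(k)^2)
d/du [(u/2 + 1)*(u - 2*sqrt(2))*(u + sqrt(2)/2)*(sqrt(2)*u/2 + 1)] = sqrt(2)*u^3 - 3*u^2/4 + 3*sqrt(2)*u^2/2 - 5*sqrt(2)*u/2 - u - 5*sqrt(2)/2 - 1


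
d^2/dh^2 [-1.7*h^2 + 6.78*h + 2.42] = -3.40000000000000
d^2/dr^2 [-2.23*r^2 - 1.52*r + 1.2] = -4.46000000000000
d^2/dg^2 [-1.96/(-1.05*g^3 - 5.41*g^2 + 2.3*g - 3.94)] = (-(12.348*g + 21.2072)*(1.05*g^3 + 5.41*g^2 - 2.3*g + 3.94) + 1.96*(3.15*g^2 + 10.82*g - 2.3)*(6.3*g^2 + 21.64*g - 4.6))/(1.05*g^3 + 5.41*g^2 - 2.3*g + 3.94)^3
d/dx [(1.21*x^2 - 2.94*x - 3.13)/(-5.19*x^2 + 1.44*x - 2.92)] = (-13.5162*x^2 - 39.5558*x + 13.092)/(26.9361*x^4 - 14.9472*x^3 + 32.3832*x^2 - 8.4096*x + 8.5264)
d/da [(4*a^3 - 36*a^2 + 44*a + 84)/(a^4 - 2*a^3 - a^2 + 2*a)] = 4*(-a^4 + 20*a^3 - 91*a^2 + 126*a - 42)/(a^2*(a^4 - 6*a^3 + 13*a^2 - 12*a + 4))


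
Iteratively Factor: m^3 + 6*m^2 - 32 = (m - 2)*(m^2 + 8*m + 16) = (m - 2)*(m + 4)*(m + 4)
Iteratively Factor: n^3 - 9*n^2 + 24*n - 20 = (n - 2)*(n^2 - 7*n + 10) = (n - 5)*(n - 2)*(n - 2)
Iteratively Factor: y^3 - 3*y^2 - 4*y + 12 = (y - 2)*(y^2 - y - 6) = (y - 3)*(y - 2)*(y + 2)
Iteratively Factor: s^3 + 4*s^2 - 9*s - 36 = (s - 3)*(s^2 + 7*s + 12) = (s - 3)*(s + 3)*(s + 4)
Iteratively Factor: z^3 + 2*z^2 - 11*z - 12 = (z + 4)*(z^2 - 2*z - 3) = (z + 1)*(z + 4)*(z - 3)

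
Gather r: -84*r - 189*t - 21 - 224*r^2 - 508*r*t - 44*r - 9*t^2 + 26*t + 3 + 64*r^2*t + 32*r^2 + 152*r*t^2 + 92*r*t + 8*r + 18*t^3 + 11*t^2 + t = r^2*(64*t - 192) + r*(152*t^2 - 416*t - 120) + 18*t^3 + 2*t^2 - 162*t - 18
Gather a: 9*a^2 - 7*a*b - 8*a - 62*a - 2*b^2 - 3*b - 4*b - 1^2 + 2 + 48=9*a^2 + a*(-7*b - 70) - 2*b^2 - 7*b + 49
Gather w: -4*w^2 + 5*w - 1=-4*w^2 + 5*w - 1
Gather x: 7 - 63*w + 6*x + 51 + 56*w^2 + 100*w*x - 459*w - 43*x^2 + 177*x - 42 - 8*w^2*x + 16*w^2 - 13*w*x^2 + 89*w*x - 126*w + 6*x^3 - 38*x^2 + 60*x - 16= 72*w^2 - 648*w + 6*x^3 + x^2*(-13*w - 81) + x*(-8*w^2 + 189*w + 243)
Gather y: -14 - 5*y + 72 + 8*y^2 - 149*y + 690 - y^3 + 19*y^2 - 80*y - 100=-y^3 + 27*y^2 - 234*y + 648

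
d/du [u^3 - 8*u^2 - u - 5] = 3*u^2 - 16*u - 1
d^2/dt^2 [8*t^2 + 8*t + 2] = 16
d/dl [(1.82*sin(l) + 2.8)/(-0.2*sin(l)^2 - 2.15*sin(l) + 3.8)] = (0.364*sin(l)^2 + 1.12*sin(l) + 12.936)*cos(l)/(0.04*sin(l)^4 + 0.86*sin(l)^3 + 3.1025*sin(l)^2 - 16.34*sin(l) + 14.44)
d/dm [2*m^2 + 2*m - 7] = 4*m + 2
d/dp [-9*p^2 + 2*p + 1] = 2 - 18*p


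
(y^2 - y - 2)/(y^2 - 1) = (y - 2)/(y - 1)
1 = 1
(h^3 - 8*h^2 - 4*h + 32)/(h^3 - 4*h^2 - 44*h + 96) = (h + 2)/(h + 6)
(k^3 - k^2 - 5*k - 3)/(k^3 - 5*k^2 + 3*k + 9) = (k + 1)/(k - 3)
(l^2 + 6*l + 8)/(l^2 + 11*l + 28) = (l + 2)/(l + 7)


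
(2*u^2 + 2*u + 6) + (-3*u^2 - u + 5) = -u^2 + u + 11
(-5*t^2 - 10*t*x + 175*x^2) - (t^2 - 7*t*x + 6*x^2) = -6*t^2 - 3*t*x + 169*x^2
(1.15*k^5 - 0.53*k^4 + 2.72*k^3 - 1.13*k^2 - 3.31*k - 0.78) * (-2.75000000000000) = -3.1625*k^5 + 1.4575*k^4 - 7.48*k^3 + 3.1075*k^2 + 9.1025*k + 2.145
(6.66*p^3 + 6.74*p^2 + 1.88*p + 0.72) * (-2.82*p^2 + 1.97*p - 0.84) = -18.7812*p^5 - 5.8866*p^4 + 2.3818*p^3 - 3.9884*p^2 - 0.1608*p - 0.6048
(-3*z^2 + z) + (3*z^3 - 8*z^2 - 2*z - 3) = 3*z^3 - 11*z^2 - z - 3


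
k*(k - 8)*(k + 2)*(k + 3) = k^4 - 3*k^3 - 34*k^2 - 48*k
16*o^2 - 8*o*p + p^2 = (-4*o + p)^2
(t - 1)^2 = t^2 - 2*t + 1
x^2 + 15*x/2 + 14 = (x + 7/2)*(x + 4)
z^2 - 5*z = z*(z - 5)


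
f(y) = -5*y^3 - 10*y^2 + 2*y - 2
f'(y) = -15*y^2 - 20*y + 2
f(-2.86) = 27.45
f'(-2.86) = -63.49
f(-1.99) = -6.18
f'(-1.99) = -17.60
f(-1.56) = -10.47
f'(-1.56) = -3.30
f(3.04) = -228.81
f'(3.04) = -197.42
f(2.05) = -83.00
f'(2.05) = -102.04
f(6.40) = -1709.52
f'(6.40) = -740.40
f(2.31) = -112.37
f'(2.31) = -124.24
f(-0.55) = -5.29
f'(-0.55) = 8.46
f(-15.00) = 14593.00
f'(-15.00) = -3073.00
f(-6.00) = 706.00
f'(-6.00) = -418.00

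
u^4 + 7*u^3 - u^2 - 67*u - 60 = (u - 3)*(u + 1)*(u + 4)*(u + 5)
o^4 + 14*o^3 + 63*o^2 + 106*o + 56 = (o + 1)*(o + 2)*(o + 4)*(o + 7)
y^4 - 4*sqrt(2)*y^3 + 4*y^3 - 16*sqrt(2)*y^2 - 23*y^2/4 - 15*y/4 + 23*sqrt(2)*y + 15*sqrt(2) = (y - 3/2)*(y + 1/2)*(y + 5)*(y - 4*sqrt(2))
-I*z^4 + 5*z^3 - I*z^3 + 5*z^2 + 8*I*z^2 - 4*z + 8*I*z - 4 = (z + 1)*(z + 2*I)^2*(-I*z + 1)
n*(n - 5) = n^2 - 5*n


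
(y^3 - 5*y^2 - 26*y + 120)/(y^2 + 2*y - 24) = (y^2 - y - 30)/(y + 6)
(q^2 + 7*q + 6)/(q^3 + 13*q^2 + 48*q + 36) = 1/(q + 6)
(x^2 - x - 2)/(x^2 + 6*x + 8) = (x^2 - x - 2)/(x^2 + 6*x + 8)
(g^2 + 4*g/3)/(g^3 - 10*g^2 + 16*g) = (g + 4/3)/(g^2 - 10*g + 16)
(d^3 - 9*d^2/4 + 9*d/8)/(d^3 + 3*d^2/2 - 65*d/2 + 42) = d*(4*d - 3)/(4*(d^2 + 3*d - 28))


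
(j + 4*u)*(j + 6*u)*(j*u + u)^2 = j^4*u^2 + 10*j^3*u^3 + 2*j^3*u^2 + 24*j^2*u^4 + 20*j^2*u^3 + j^2*u^2 + 48*j*u^4 + 10*j*u^3 + 24*u^4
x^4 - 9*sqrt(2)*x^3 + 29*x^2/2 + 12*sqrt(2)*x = x*(x - 8*sqrt(2))*(x - 3*sqrt(2)/2)*(x + sqrt(2)/2)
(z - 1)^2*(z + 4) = z^3 + 2*z^2 - 7*z + 4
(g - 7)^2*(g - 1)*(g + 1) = g^4 - 14*g^3 + 48*g^2 + 14*g - 49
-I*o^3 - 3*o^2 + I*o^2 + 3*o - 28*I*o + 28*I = (o - 7*I)*(o + 4*I)*(-I*o + I)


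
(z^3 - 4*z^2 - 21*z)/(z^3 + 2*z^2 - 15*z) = (z^2 - 4*z - 21)/(z^2 + 2*z - 15)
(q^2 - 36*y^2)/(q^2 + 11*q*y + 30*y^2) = (q - 6*y)/(q + 5*y)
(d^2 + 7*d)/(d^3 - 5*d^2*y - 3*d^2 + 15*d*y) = (d + 7)/(d^2 - 5*d*y - 3*d + 15*y)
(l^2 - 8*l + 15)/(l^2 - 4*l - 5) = (l - 3)/(l + 1)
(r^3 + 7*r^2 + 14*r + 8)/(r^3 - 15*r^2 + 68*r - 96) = (r^3 + 7*r^2 + 14*r + 8)/(r^3 - 15*r^2 + 68*r - 96)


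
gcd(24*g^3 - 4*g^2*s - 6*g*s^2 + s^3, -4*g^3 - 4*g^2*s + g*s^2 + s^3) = -4*g^2 + s^2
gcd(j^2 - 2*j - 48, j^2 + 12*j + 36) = j + 6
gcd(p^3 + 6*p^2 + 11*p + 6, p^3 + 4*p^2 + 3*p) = p^2 + 4*p + 3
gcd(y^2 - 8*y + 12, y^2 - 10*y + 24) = y - 6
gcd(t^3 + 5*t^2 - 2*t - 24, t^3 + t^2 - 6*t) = t^2 + t - 6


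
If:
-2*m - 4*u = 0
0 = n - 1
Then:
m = -2*u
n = 1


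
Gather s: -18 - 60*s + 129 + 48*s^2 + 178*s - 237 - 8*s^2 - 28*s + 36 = 40*s^2 + 90*s - 90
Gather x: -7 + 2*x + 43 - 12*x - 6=30 - 10*x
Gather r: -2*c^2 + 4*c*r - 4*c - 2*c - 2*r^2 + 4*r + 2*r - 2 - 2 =-2*c^2 - 6*c - 2*r^2 + r*(4*c + 6) - 4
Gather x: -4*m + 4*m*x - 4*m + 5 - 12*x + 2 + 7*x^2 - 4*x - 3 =-8*m + 7*x^2 + x*(4*m - 16) + 4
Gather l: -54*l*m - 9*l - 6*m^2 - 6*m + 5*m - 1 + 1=l*(-54*m - 9) - 6*m^2 - m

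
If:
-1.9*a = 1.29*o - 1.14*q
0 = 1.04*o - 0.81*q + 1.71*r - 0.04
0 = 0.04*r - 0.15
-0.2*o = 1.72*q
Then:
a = 4.21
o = -5.62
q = 0.65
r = 3.75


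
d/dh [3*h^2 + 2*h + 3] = 6*h + 2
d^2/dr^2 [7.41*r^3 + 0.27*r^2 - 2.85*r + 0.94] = 44.46*r + 0.54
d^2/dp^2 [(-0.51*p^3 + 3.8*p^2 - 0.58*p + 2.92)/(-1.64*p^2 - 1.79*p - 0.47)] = (-3.5527136788005e-15*p^5 + 27.912462*p^3 - 26.973174*p^2 - 53.438142*p - 16.86522)/(4.410944*p^6 + 14.443152*p^5 + 19.556508*p^4 + 14.013731*p^3 + 5.604609*p^2 + 1.186233*p + 0.103823)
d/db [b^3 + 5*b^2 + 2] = b*(3*b + 10)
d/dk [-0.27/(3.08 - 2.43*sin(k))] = -0.6561*cos(k)/(2.43*sin(k) - 3.08)^2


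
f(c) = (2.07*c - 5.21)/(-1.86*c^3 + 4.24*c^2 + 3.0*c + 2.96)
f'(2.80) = 1.25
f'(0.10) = 2.37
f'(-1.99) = -0.34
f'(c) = (2.07*c - 5.21)*(5.58*c^2 - 8.48*c - 3.0)/(-1.86*c^3 + 4.24*c^2 + 3.0*c + 2.96)^2 + 2.07/(-1.86*c^3 + 4.24*c^2 + 3.0*c + 2.96)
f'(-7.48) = -0.01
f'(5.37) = 0.02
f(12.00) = -0.01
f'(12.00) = 0.00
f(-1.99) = -0.33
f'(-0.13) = 2.19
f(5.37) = -0.04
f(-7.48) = -0.02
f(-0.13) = -2.07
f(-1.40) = -0.67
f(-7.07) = -0.02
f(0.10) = -1.52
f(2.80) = 0.16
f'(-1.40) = -0.91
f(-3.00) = -0.14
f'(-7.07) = -0.01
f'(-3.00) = -0.10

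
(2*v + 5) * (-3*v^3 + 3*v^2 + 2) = -6*v^4 - 9*v^3 + 15*v^2 + 4*v + 10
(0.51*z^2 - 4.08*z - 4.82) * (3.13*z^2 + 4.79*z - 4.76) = 1.5963*z^4 - 10.3275*z^3 - 37.0574*z^2 - 3.667*z + 22.9432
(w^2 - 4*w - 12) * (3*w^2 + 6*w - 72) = 3*w^4 - 6*w^3 - 132*w^2 + 216*w + 864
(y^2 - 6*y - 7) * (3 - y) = -y^3 + 9*y^2 - 11*y - 21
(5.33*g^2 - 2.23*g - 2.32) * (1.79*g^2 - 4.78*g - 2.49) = 9.5407*g^4 - 29.4691*g^3 - 6.7651*g^2 + 16.6423*g + 5.7768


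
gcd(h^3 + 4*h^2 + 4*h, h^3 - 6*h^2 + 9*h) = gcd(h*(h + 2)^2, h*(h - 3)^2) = h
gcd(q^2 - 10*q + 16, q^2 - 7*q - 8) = q - 8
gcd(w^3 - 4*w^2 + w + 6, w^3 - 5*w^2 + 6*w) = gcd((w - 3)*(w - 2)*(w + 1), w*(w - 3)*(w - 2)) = w^2 - 5*w + 6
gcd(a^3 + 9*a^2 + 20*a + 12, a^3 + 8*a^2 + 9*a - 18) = a + 6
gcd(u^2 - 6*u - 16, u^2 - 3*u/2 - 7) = u + 2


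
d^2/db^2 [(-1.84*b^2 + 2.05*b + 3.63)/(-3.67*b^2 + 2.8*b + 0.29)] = (-17.40681*b^3 - 281.60277*b^2 + 210.72039*b - 61.00653)/(49.430863*b^6 - 113.13876*b^5 + 74.600457*b^4 - 4.07176*b^3 - 5.894859*b^2 - 0.70644*b - 0.024389)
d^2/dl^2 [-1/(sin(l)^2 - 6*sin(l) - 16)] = 2*(2*sin(l)^4 - 9*sin(l)^3 + 47*sin(l)^2 - 30*sin(l) - 52)/((sin(l) - 8)^3*(sin(l) + 2)^3)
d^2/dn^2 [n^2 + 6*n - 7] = 2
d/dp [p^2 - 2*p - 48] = 2*p - 2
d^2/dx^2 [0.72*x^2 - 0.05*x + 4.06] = 1.44000000000000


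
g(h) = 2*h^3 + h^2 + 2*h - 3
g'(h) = 6*h^2 + 2*h + 2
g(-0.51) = -4.03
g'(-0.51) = 2.54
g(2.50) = 39.50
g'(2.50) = 44.50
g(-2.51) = -33.35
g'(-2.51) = 34.78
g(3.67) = 116.67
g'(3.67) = 90.15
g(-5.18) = -264.51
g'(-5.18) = 152.63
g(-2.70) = -40.48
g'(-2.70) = 40.34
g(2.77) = 52.72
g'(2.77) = 53.58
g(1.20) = 4.30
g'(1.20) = 13.04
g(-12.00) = -3339.00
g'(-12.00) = 842.00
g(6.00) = 477.00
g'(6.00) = 230.00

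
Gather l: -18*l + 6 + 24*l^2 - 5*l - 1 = 24*l^2 - 23*l + 5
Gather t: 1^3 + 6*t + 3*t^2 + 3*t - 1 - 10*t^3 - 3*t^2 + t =-10*t^3 + 10*t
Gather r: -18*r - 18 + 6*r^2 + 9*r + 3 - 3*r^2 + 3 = 3*r^2 - 9*r - 12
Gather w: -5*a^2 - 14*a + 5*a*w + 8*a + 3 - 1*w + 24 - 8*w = -5*a^2 - 6*a + w*(5*a - 9) + 27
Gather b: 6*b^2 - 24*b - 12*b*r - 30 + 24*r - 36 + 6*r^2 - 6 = 6*b^2 + b*(-12*r - 24) + 6*r^2 + 24*r - 72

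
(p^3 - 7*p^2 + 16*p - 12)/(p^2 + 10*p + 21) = (p^3 - 7*p^2 + 16*p - 12)/(p^2 + 10*p + 21)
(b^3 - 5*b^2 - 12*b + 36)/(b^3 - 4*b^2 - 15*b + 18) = (b - 2)/(b - 1)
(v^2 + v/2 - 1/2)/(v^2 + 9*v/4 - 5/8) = 4*(2*v^2 + v - 1)/(8*v^2 + 18*v - 5)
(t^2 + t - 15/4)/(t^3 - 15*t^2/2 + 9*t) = (t + 5/2)/(t*(t - 6))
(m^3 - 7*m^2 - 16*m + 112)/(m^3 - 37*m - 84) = (m - 4)/(m + 3)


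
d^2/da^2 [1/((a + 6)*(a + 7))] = 2*((a + 6)^2 + (a + 6)*(a + 7) + (a + 7)^2)/((a + 6)^3*(a + 7)^3)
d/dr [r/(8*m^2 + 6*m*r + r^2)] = (8*m^2 + 6*m*r + r^2 - 2*r*(3*m + r))/(8*m^2 + 6*m*r + r^2)^2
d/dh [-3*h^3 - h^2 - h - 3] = -9*h^2 - 2*h - 1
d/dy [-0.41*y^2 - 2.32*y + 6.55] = -0.82*y - 2.32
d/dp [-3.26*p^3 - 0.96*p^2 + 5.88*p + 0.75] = -9.78*p^2 - 1.92*p + 5.88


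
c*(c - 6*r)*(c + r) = c^3 - 5*c^2*r - 6*c*r^2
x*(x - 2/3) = x^2 - 2*x/3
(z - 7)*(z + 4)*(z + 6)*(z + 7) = z^4 + 10*z^3 - 25*z^2 - 490*z - 1176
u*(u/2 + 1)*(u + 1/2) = u^3/2 + 5*u^2/4 + u/2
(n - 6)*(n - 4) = n^2 - 10*n + 24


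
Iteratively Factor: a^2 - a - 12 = (a + 3)*(a - 4)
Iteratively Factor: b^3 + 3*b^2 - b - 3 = (b - 1)*(b^2 + 4*b + 3) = (b - 1)*(b + 3)*(b + 1)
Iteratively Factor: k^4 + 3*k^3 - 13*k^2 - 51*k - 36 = (k + 1)*(k^3 + 2*k^2 - 15*k - 36) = (k - 4)*(k + 1)*(k^2 + 6*k + 9) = (k - 4)*(k + 1)*(k + 3)*(k + 3)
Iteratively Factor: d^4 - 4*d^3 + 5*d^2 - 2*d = (d - 1)*(d^3 - 3*d^2 + 2*d) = (d - 1)^2*(d^2 - 2*d) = d*(d - 1)^2*(d - 2)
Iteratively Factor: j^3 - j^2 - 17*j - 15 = (j + 1)*(j^2 - 2*j - 15) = (j + 1)*(j + 3)*(j - 5)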